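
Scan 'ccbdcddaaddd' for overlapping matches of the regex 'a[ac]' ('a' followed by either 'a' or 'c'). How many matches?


Pattern: a[ac] means 'a' followed by either 'a' or 'c'.
Scanning 'ccbdcddaaddd' position-by-position:
  Pos 0: window 'cc' -> no
  Pos 1: window 'cb' -> no
  Pos 2: window 'bd' -> no
  Pos 3: window 'dc' -> no
  Pos 4: window 'cd' -> no
  Pos 5: window 'dd' -> no
  Pos 6: window 'da' -> no
  Pos 7: window 'aa' -> MATCH
  Pos 8: window 'ad' -> no
  Pos 9: window 'dd' -> no
  Pos 10: window 'dd' -> no
  Pos 11: window 'd' -> no
Total matches: 1

1


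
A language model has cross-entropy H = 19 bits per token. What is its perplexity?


Perplexity formula: PP = 2^H
H = 19
PP = 2^19
PP = 2^19 = 524288

524288


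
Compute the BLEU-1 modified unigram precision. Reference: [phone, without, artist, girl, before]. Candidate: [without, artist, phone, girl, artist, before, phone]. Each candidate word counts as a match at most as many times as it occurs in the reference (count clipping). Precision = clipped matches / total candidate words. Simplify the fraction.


Reference word counts: {'artist': 1, 'before': 1, 'girl': 1, 'phone': 1, 'without': 1}
Checking each candidate word (with clipping):
  'without' -> in reference (ref count 1, used 1/1) -> match (matches: 1)
  'artist' -> in reference (ref count 1, used 1/1) -> match (matches: 2)
  'phone' -> in reference (ref count 1, used 1/1) -> match (matches: 3)
  'girl' -> in reference (ref count 1, used 1/1) -> match (matches: 4)
  'artist' -> ref count 1 already used up (1/1) -> clipped, no match (matches: 4)
  'before' -> in reference (ref count 1, used 1/1) -> match (matches: 5)
  'phone' -> ref count 1 already used up (1/1) -> clipped, no match (matches: 5)
Clipped matches: 5, Candidate length: 7
Precision = 5/7

5/7


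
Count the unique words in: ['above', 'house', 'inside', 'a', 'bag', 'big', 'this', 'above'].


Listing all tokens and tracking unique types:
  Token 1: 'above' -> NEW (unique so far: 1)
  Token 2: 'house' -> NEW (unique so far: 2)
  Token 3: 'inside' -> NEW (unique so far: 3)
  Token 4: 'a' -> NEW (unique so far: 4)
  Token 5: 'bag' -> NEW (unique so far: 5)
  Token 6: 'big' -> NEW (unique so far: 6)
  Token 7: 'this' -> NEW (unique so far: 7)
  Token 8: 'above' -> duplicate (unique so far: 7)
Unique types: ('a', 'above', 'bag', 'big', 'house', 'inside', 'this')
Vocabulary size: 7

7


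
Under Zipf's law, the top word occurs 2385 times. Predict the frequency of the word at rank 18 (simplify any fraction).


Zipf's law: freq(rank) = f1 / rank
f1 = 2385, rank = 18
freq = 2385 / 18
GCD(2385, 18) = 9
Simplified: 265/2

265/2


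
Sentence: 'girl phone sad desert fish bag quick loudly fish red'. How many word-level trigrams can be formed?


Word trigrams from [10] words:
  Trigram 1: (girl phone sad)
  Trigram 2: (phone sad desert)
  Trigram 3: (sad desert fish)
  Trigram 4: (desert fish bag)
  Trigram 5: (fish bag quick)
  Trigram 6: (bag quick loudly)
  Trigram 7: (quick loudly fish)
  Trigram 8: (loudly fish red)
Total word trigrams: 10 - 2 = 8

8


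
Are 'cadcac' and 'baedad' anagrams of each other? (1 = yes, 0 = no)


Sort characters of 'cadcac': 'aacccd'
Sort characters of 'baedad': 'aabdde'
Sorted forms differ -> they are NOT anagrams
Result: 0

0


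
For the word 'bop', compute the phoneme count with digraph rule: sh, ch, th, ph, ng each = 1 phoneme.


Parsing 'bop' greedily, digraphs first:
  'b' -> consonant phoneme (phonemes so far: 1)
  'o' -> vowel phoneme (phonemes so far: 2)
  'p' -> consonant phoneme (phonemes so far: 3)
Total phonemes: 3

3


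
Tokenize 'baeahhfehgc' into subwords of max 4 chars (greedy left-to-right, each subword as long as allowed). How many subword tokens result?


'baeahhfehgc' has 11 characters.
Chunking with max size 4:
  Chunk 1: 'baea' (positions 0-3)
  Chunk 2: 'hhfe' (positions 4-7)
  Chunk 3: 'hgc' (positions 8-10)
Total chunks: ceil(11 / 4) = 3

3


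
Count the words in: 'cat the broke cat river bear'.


Counting words by splitting on spaces:
  Word 1: 'cat'
  Word 2: 'the'
  Word 3: 'broke'
  Word 4: 'cat'
  Word 5: 'river'
  Word 6: 'bear'
Total words: 6

6


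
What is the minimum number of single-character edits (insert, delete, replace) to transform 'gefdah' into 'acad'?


Building DP table for s1='gefdah' (len 6) and s2='acad' (len 4):
       a  c  a  d
    0  1  2  3  4
  g 1  1  2  3  4
  e 2  2  2  3  4
  f 3  3  3  3  4
  d 4  4  4  4  3
  a 5  4  5  4  4
  h 6  5  5  5  5
Edit distance = dp[6][4] = 5

5


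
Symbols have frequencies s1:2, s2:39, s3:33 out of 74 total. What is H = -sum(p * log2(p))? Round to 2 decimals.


Computing entropy H = -sum(p_i * log2(p_i)):
  s1: p = 2/74 = 0.0270, -p*log2(p) = 0.1408
  s2: p = 39/74 = 0.5270, -p*log2(p) = 0.4870
  s3: p = 33/74 = 0.4459, -p*log2(p) = 0.5196
H = sum of terms = 1.1474
Rounded to 2 decimals: 1.15

1.15


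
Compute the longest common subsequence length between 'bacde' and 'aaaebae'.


DP table for LCS of 'bacde' and 'aaaebae':
       a  a  a  e  b  a  e
    0  0  0  0  0  0  0  0
  b 0  0  0  0  0  1  1  1
  a 0  1  1  1  1  1  2  2
  c 0  1  1  1  1  1  2  2
  d 0  1  1  1  1  1  2  2
  e 0  1  1  1  2  2  2  3
LCS: 'bae'
LCS length = 3

3


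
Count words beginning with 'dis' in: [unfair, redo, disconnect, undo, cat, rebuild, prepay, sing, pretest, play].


Checking each word for prefix 'dis':
  'unfair' -> no (count: 0)
  'redo' -> no (count: 0)
  'disconnect' -> YES, starts with 'dis' (count: 1)
  'undo' -> no (count: 1)
  'cat' -> no (count: 1)
  'rebuild' -> no (count: 1)
  'prepay' -> no (count: 1)
  'sing' -> no (count: 1)
  'pretest' -> no (count: 1)
  'play' -> no (count: 1)
Total with prefix 'dis': 1

1


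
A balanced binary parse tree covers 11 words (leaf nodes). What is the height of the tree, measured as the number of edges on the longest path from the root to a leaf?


In a balanced binary tree with n leaves the deepest leaf is ceil(log2(n)) edges below the root.
log2(11) = 3.4594
ceil(3.4594) = 4
height (edges) = 4

4


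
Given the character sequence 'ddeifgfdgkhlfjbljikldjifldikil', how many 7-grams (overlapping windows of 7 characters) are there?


String 'ddeifgfdgkhlfjbljikldjifldikil' has length L = 30.
Number of overlapping n-grams = L - n + 1
Substituting: 30 - 7 + 1 = 24

24


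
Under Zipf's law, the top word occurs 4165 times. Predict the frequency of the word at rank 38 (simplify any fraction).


Zipf's law: freq(rank) = f1 / rank
f1 = 4165, rank = 38
freq = 4165 / 38
GCD(4165, 38) = 1
Simplified: 4165/38

4165/38


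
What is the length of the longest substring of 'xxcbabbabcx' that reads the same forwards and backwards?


Scanning 'xxcbabbabcx' for palindromic substrings.
Substring at positions 1-10: 'xcbabbabcx'.
Check: reverse('xcbabbabcx') = 'xcbabbabcx' -> palindrome confirmed.
Neighbouring characters ('x' / '-') break symmetry, so it cannot extend further.
No longer palindromic substring exists; longest length = 10

10


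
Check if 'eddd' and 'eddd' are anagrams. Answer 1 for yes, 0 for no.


Sort characters of 'eddd': 'ddde'
Sort characters of 'eddd': 'ddde'
Sorted forms match -> they ARE anagrams
Result: 1

1


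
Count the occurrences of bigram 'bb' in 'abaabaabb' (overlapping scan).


Scanning 'abaabaabb' for bigram 'bb':
  Position 0: 'ab' -> no
  Position 1: 'ba' -> no
  Position 2: 'aa' -> no
  Position 3: 'ab' -> no
  Position 4: 'ba' -> no
  Position 5: 'aa' -> no
  Position 6: 'ab' -> no
  Position 7: 'bb' -> MATCH
Total matches: 1

1


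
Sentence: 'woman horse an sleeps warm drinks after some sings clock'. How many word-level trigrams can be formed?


Word trigrams from [10] words:
  Trigram 1: (woman horse an)
  Trigram 2: (horse an sleeps)
  Trigram 3: (an sleeps warm)
  Trigram 4: (sleeps warm drinks)
  Trigram 5: (warm drinks after)
  Trigram 6: (drinks after some)
  Trigram 7: (after some sings)
  Trigram 8: (some sings clock)
Total word trigrams: 10 - 2 = 8

8


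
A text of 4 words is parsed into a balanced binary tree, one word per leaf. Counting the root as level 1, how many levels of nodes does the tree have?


In a balanced binary tree with n leaves the deepest leaf is ceil(log2(n)) edges below the root,
so counting node levels inclusive of root and leaves gives ceil(log2(n)) + 1 levels.
log2(4) = 2.0000
ceil(2.0000) = 2
levels = 2 + 1 = 3

3


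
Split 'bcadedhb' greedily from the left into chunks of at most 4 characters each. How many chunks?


'bcadedhb' has 8 characters.
Chunking with max size 4:
  Chunk 1: 'bcad' (positions 0-3)
  Chunk 2: 'edhb' (positions 4-7)
Total chunks: ceil(8 / 4) = 2

2


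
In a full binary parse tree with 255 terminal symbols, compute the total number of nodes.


Leaf nodes (terminals): 255
Internal nodes = n - 1 = 255 - 1 = 254
Total = leaves + internal = 255 + 254 = 509

509


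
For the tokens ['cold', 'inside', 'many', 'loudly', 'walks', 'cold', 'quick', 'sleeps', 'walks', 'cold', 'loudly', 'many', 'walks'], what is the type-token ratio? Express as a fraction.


Tokens: 13
Unique types: ('cold', 'inside', 'loudly', 'many', 'quick', 'sleeps', 'walks') = 7
TTR = 7/13
Already in lowest terms.

7/13


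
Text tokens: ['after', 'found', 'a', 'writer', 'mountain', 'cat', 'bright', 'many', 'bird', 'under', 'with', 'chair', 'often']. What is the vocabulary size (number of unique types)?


Listing all tokens and tracking unique types:
  Token 1: 'after' -> NEW (unique so far: 1)
  Token 2: 'found' -> NEW (unique so far: 2)
  Token 3: 'a' -> NEW (unique so far: 3)
  Token 4: 'writer' -> NEW (unique so far: 4)
  Token 5: 'mountain' -> NEW (unique so far: 5)
  Token 6: 'cat' -> NEW (unique so far: 6)
  Token 7: 'bright' -> NEW (unique so far: 7)
  Token 8: 'many' -> NEW (unique so far: 8)
  Token 9: 'bird' -> NEW (unique so far: 9)
  Token 10: 'under' -> NEW (unique so far: 10)
  Token 11: 'with' -> NEW (unique so far: 11)
  Token 12: 'chair' -> NEW (unique so far: 12)
  Token 13: 'often' -> NEW (unique so far: 13)
Unique types: ('a', 'after', 'bird', 'bright', 'cat', 'chair', 'found', 'many', 'mountain', 'often', 'under', 'with', 'writer')
Vocabulary size: 13

13


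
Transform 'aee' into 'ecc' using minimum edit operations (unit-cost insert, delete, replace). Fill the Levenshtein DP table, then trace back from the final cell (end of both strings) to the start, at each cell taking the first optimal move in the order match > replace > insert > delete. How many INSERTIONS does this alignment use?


Edit distance = 3. Backtracking from cell (3, 3) with preference match > replace > insert > delete,
then listing the resulting alignment 'aee' -> 'ecc' left to right:
  Step 1: replace a->e
  Step 2: replace e->c
  Step 3: replace e->c
Total insertions: 0

0


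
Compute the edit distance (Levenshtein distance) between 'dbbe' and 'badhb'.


Building DP table for s1='dbbe' (len 4) and s2='badhb' (len 5):
       b  a  d  h  b
    0  1  2  3  4  5
  d 1  1  2  2  3  4
  b 2  1  2  3  3  3
  b 3  2  2  3  4  3
  e 4  3  3  3  4  4
Edit distance = dp[4][5] = 4

4


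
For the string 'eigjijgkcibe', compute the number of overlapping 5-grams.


String 'eigjijgkcibe' has length L = 12.
Number of overlapping n-grams = L - n + 1
Substituting: 12 - 5 + 1 = 8

8


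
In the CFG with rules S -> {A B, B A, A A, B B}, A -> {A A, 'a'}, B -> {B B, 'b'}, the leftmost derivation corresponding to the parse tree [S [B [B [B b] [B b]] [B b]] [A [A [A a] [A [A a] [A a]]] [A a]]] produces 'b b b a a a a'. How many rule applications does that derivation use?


Every bracketed nonterminal node [X ...] in the tree is produced by exactly one rule application.
Reading the tree off as a leftmost derivation:
  Step 1: S  =>  B A   (applied S -> B A)
  Step 2: B A  =>  B B A   (applied B -> B B)
  Step 3: B B A  =>  B B B A   (applied B -> B B)
  Step 4: B B B A  =>  b B B A   (applied B -> b)
  Step 5: b B B A  =>  b b B A   (applied B -> b)
  Step 6: b b B A  =>  b b b A   (applied B -> b)
  Step 7: b b b A  =>  b b b A A   (applied A -> A A)
  Step 8: b b b A A  =>  b b b A A A   (applied A -> A A)
  Step 9: b b b A A A  =>  b b b a A A   (applied A -> a)
  Step 10: b b b a A A  =>  b b b a A A A   (applied A -> A A)
  Step 11: b b b a A A A  =>  b b b a a A A   (applied A -> a)
  Step 12: b b b a a A A  =>  b b b a a a A   (applied A -> a)
  Step 13: b b b a a a A  =>  b b b a a a a   (applied A -> a)
Final yield: b b b a a a a
Total rewrite steps: 13

13


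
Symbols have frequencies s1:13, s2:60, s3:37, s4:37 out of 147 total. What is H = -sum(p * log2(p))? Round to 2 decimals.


Computing entropy H = -sum(p_i * log2(p_i)):
  s1: p = 13/147 = 0.0884, -p*log2(p) = 0.3095
  s2: p = 60/147 = 0.4082, -p*log2(p) = 0.5277
  s3: p = 37/147 = 0.2517, -p*log2(p) = 0.5009
  s4: p = 37/147 = 0.2517, -p*log2(p) = 0.5009
H = sum of terms = 1.8390
Rounded to 2 decimals: 1.84

1.84


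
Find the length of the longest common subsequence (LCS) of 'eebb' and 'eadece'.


DP table for LCS of 'eebb' and 'eadece':
       e  a  d  e  c  e
    0  0  0  0  0  0  0
  e 0  1  1  1  1  1  1
  e 0  1  1  1  2  2  2
  b 0  1  1  1  2  2  2
  b 0  1  1  1  2  2  2
LCS: 'ee'
LCS length = 2

2


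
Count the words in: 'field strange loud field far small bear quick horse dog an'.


Counting words by splitting on spaces:
  Word 1: 'field'
  Word 2: 'strange'
  Word 3: 'loud'
  Word 4: 'field'
  Word 5: 'far'
  Word 6: 'small'
  Word 7: 'bear'
  Word 8: 'quick'
  Word 9: 'horse'
  Word 10: 'dog'
  Word 11: 'an'
Total words: 11

11


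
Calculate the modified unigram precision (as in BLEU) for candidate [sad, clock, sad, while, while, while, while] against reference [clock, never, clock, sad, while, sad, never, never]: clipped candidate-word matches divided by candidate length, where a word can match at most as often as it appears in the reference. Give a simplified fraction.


Reference word counts: {'clock': 2, 'never': 3, 'sad': 2, 'while': 1}
Checking each candidate word (with clipping):
  'sad' -> in reference (ref count 2, used 1/2) -> match (matches: 1)
  'clock' -> in reference (ref count 2, used 1/2) -> match (matches: 2)
  'sad' -> in reference (ref count 2, used 2/2) -> match (matches: 3)
  'while' -> in reference (ref count 1, used 1/1) -> match (matches: 4)
  'while' -> ref count 1 already used up (1/1) -> clipped, no match (matches: 4)
  'while' -> ref count 1 already used up (1/1) -> clipped, no match (matches: 4)
  'while' -> ref count 1 already used up (1/1) -> clipped, no match (matches: 4)
Clipped matches: 4, Candidate length: 7
Precision = 4/7

4/7


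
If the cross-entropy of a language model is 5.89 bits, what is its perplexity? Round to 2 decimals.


Perplexity formula: PP = 2^H
H = 5.89
PP = 2^5.89
Decompose: 2^5.89 = 2^5 * 2^0.89
2^5 = 32, 2^0.89 ~ 1.8531761
PP ~ 32 * 1.8531761 = 59.3016352
Rounded to 2 decimals: 59.30

59.30


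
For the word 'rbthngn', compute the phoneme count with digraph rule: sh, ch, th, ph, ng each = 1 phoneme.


Parsing 'rbthngn' greedily, digraphs first:
  'r' -> consonant phoneme (phonemes so far: 1)
  'b' -> consonant phoneme (phonemes so far: 2)
  'th' -> digraph (1 consonant phoneme) (phonemes so far: 3)
  'ng' -> digraph (1 consonant phoneme) (phonemes so far: 4)
  'n' -> consonant phoneme (phonemes so far: 5)
Total phonemes: 5

5


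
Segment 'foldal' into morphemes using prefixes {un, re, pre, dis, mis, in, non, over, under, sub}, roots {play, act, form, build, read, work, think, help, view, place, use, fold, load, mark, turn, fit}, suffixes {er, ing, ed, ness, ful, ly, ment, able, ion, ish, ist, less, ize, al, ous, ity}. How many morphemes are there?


Segmenting 'foldal' against the inventory:
  'fold' -> root (morpheme 1)
  'al' -> suffix (morpheme 2)
Total morphemes: 2

2


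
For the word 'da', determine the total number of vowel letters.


Scanning each character of 'da':
  Position 1: 'd' -> consonant (running count: 0)
  Position 2: 'a' -> vowel (running count: 1)
Total vowels: 1

1


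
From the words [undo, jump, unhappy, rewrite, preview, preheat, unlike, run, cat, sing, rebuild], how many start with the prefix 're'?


Checking each word for prefix 're':
  'undo' -> no (count: 0)
  'jump' -> no (count: 0)
  'unhappy' -> no (count: 0)
  'rewrite' -> YES, starts with 're' (count: 1)
  'preview' -> no (count: 1)
  'preheat' -> no (count: 1)
  'unlike' -> no (count: 1)
  'run' -> no (count: 1)
  'cat' -> no (count: 1)
  'sing' -> no (count: 1)
  'rebuild' -> YES, starts with 're' (count: 2)
Total with prefix 're': 2

2


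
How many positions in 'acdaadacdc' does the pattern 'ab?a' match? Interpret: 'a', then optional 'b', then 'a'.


Pattern: ab?a means 'a', then optional 'b', then 'a'.
Scanning 'acdaadacdc' position-by-position:
  Pos 0: window 'acd' -> no
  Pos 1: window 'cda' -> no
  Pos 2: window 'daa' -> no
  Pos 3: window 'aad' -> MATCH
  Pos 4: window 'ada' -> no
  Pos 5: window 'dac' -> no
  Pos 6: window 'acd' -> no
  Pos 7: window 'cdc' -> no
  Pos 8: window 'dc' -> no
  Pos 9: window 'c' -> no
Total matches: 1

1


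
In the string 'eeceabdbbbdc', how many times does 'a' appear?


Scanning 'eeceabdbbbdc' for 'a':
  Position 4: 'a' -> MATCH (count: 1)
Total occurrences of 'a': 1

1


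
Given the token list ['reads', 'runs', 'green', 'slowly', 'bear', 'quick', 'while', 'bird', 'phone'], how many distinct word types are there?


Listing all tokens and tracking unique types:
  Token 1: 'reads' -> NEW (unique so far: 1)
  Token 2: 'runs' -> NEW (unique so far: 2)
  Token 3: 'green' -> NEW (unique so far: 3)
  Token 4: 'slowly' -> NEW (unique so far: 4)
  Token 5: 'bear' -> NEW (unique so far: 5)
  Token 6: 'quick' -> NEW (unique so far: 6)
  Token 7: 'while' -> NEW (unique so far: 7)
  Token 8: 'bird' -> NEW (unique so far: 8)
  Token 9: 'phone' -> NEW (unique so far: 9)
Unique types: ('bear', 'bird', 'green', 'phone', 'quick', 'reads', 'runs', 'slowly', 'while')
Vocabulary size: 9

9


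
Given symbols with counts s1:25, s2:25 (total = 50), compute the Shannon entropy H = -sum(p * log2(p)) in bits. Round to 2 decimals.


Computing entropy H = -sum(p_i * log2(p_i)):
  s1: p = 25/50 = 0.5000, -p*log2(p) = 0.5000
  s2: p = 25/50 = 0.5000, -p*log2(p) = 0.5000
H = sum of terms = 1.0000
Rounded to 2 decimals: 1.00

1.00


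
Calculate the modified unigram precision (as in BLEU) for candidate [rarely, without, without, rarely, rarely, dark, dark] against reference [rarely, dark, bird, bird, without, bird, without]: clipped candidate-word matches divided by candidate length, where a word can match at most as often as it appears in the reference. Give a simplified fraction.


Reference word counts: {'bird': 3, 'dark': 1, 'rarely': 1, 'without': 2}
Checking each candidate word (with clipping):
  'rarely' -> in reference (ref count 1, used 1/1) -> match (matches: 1)
  'without' -> in reference (ref count 2, used 1/2) -> match (matches: 2)
  'without' -> in reference (ref count 2, used 2/2) -> match (matches: 3)
  'rarely' -> ref count 1 already used up (1/1) -> clipped, no match (matches: 3)
  'rarely' -> ref count 1 already used up (1/1) -> clipped, no match (matches: 3)
  'dark' -> in reference (ref count 1, used 1/1) -> match (matches: 4)
  'dark' -> ref count 1 already used up (1/1) -> clipped, no match (matches: 4)
Clipped matches: 4, Candidate length: 7
Precision = 4/7

4/7


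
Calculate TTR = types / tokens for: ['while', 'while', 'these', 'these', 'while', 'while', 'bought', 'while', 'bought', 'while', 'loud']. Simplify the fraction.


Tokens: 11
Unique types: ('bought', 'loud', 'these', 'while') = 4
TTR = 4/11
Already in lowest terms.

4/11


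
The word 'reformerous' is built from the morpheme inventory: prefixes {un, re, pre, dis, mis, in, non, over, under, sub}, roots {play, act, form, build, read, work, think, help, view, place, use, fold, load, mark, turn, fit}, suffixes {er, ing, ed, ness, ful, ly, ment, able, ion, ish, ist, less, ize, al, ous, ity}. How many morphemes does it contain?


Segmenting 'reformerous' against the inventory:
  're' -> prefix (morpheme 1)
  'form' -> root (morpheme 2)
  'er' -> suffix (morpheme 3)
  'ous' -> suffix (morpheme 4)
Total morphemes: 4

4


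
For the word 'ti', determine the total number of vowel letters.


Scanning each character of 'ti':
  Position 1: 't' -> consonant (running count: 0)
  Position 2: 'i' -> vowel (running count: 1)
Total vowels: 1

1


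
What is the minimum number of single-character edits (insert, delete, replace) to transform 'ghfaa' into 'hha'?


Building DP table for s1='ghfaa' (len 5) and s2='hha' (len 3):
       h  h  a
    0  1  2  3
  g 1  1  2  3
  h 2  1  1  2
  f 3  2  2  2
  a 4  3  3  2
  a 5  4  4  3
Edit distance = dp[5][3] = 3

3


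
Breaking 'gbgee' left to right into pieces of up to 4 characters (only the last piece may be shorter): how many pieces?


'gbgee' has 5 characters.
Chunking with max size 4:
  Chunk 1: 'gbge' (positions 0-3)
  Chunk 2: 'e' (positions 4-4)
Total chunks: ceil(5 / 4) = 2

2


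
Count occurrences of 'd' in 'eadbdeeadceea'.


Scanning 'eadbdeeadceea' for 'd':
  Position 2: 'd' -> MATCH (count: 1)
  Position 4: 'd' -> MATCH (count: 2)
  Position 8: 'd' -> MATCH (count: 3)
Total occurrences of 'd': 3

3


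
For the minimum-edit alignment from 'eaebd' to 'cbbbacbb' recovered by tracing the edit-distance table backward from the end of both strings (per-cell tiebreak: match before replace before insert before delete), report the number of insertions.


Edit distance = 6. Backtracking from cell (5, 8) with preference match > replace > insert > delete,
then listing the resulting alignment 'eaebd' -> 'cbbbacbb' left to right:
  Step 1: insert 'c' [insertion #1]
  Step 2: insert 'b' [insertion #2]
  Step 3: insert 'b' [insertion #3]
  Step 4: replace e->b
  Step 5: keep 'a'
  Step 6: replace e->c
  Step 7: keep 'b'
  Step 8: replace d->b
Total insertions: 3

3


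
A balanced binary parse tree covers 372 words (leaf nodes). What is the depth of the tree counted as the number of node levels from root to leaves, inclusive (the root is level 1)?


In a balanced binary tree with n leaves the deepest leaf is ceil(log2(n)) edges below the root,
so counting node levels inclusive of root and leaves gives ceil(log2(n)) + 1 levels.
log2(372) = 8.5392
ceil(8.5392) = 9
levels = 9 + 1 = 10

10


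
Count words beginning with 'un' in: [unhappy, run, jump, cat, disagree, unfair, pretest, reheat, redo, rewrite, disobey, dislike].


Checking each word for prefix 'un':
  'unhappy' -> YES, starts with 'un' (count: 1)
  'run' -> no (count: 1)
  'jump' -> no (count: 1)
  'cat' -> no (count: 1)
  'disagree' -> no (count: 1)
  'unfair' -> YES, starts with 'un' (count: 2)
  'pretest' -> no (count: 2)
  'reheat' -> no (count: 2)
  'redo' -> no (count: 2)
  'rewrite' -> no (count: 2)
  'disobey' -> no (count: 2)
  'dislike' -> no (count: 2)
Total with prefix 'un': 2

2


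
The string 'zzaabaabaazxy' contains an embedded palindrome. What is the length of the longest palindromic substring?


Scanning 'zzaabaabaazxy' for palindromic substrings.
Substring at positions 1-10: 'zaabaabaaz'.
Check: reverse('zaabaabaaz') = 'zaabaabaaz' -> palindrome confirmed.
Neighbouring characters ('z' / 'x') break symmetry, so it cannot extend further.
No longer palindromic substring exists; longest length = 10

10


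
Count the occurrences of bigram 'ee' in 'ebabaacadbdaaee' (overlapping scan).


Scanning 'ebabaacadbdaaee' for bigram 'ee':
  Position 0: 'eb' -> no
  Position 1: 'ba' -> no
  Position 2: 'ab' -> no
  Position 3: 'ba' -> no
  Position 4: 'aa' -> no
  Position 5: 'ac' -> no
  Position 6: 'ca' -> no
  Position 7: 'ad' -> no
  Position 8: 'db' -> no
  Position 9: 'bd' -> no
  Position 10: 'da' -> no
  Position 11: 'aa' -> no
  Position 12: 'ae' -> no
  Position 13: 'ee' -> MATCH
Total matches: 1

1


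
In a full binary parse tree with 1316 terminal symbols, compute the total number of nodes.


Leaf nodes (terminals): 1316
Internal nodes = n - 1 = 1316 - 1 = 1315
Total = leaves + internal = 1316 + 1315 = 2631

2631


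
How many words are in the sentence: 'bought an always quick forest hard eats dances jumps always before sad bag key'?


Counting words by splitting on spaces:
  Word 1: 'bought'
  Word 2: 'an'
  Word 3: 'always'
  Word 4: 'quick'
  Word 5: 'forest'
  Word 6: 'hard'
  Word 7: 'eats'
  Word 8: 'dances'
  Word 9: 'jumps'
  Word 10: 'always'
  Word 11: 'before'
  Word 12: 'sad'
  Word 13: 'bag'
  Word 14: 'key'
Total words: 14

14


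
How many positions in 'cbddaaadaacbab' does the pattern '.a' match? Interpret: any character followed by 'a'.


Pattern: .a means any character followed by 'a'.
Scanning 'cbddaaadaacbab' position-by-position:
  Pos 0: window 'cb' -> no
  Pos 1: window 'bd' -> no
  Pos 2: window 'dd' -> no
  Pos 3: window 'da' -> MATCH
  Pos 4: window 'aa' -> MATCH
  Pos 5: window 'aa' -> MATCH
  Pos 6: window 'ad' -> no
  Pos 7: window 'da' -> MATCH
  Pos 8: window 'aa' -> MATCH
  Pos 9: window 'ac' -> no
  Pos 10: window 'cb' -> no
  Pos 11: window 'ba' -> MATCH
  Pos 12: window 'ab' -> no
  Pos 13: window 'b' -> no
Total matches: 6

6


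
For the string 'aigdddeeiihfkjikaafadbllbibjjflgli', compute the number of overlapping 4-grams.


String 'aigdddeeiihfkjikaafadbllbibjjflgli' has length L = 34.
Number of overlapping n-grams = L - n + 1
Substituting: 34 - 4 + 1 = 31

31


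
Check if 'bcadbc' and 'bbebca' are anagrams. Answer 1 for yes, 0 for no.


Sort characters of 'bcadbc': 'abbccd'
Sort characters of 'bbebca': 'abbbce'
Sorted forms differ -> they are NOT anagrams
Result: 0

0


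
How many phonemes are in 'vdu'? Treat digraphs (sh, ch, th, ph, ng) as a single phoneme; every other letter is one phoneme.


Parsing 'vdu' greedily, digraphs first:
  'v' -> consonant phoneme (phonemes so far: 1)
  'd' -> consonant phoneme (phonemes so far: 2)
  'u' -> vowel phoneme (phonemes so far: 3)
Total phonemes: 3

3


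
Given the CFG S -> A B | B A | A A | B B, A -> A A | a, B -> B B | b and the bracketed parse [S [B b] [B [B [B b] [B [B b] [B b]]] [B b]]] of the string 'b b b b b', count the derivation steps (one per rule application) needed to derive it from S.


Every bracketed nonterminal node [X ...] in the tree is produced by exactly one rule application.
Reading the tree off as a leftmost derivation:
  Step 1: S  =>  B B   (applied S -> B B)
  Step 2: B B  =>  b B   (applied B -> b)
  Step 3: b B  =>  b B B   (applied B -> B B)
  Step 4: b B B  =>  b B B B   (applied B -> B B)
  Step 5: b B B B  =>  b b B B   (applied B -> b)
  Step 6: b b B B  =>  b b B B B   (applied B -> B B)
  Step 7: b b B B B  =>  b b b B B   (applied B -> b)
  Step 8: b b b B B  =>  b b b b B   (applied B -> b)
  Step 9: b b b b B  =>  b b b b b   (applied B -> b)
Final yield: b b b b b
Total rewrite steps: 9

9


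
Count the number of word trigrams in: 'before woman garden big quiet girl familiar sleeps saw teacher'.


Word trigrams from [10] words:
  Trigram 1: (before woman garden)
  Trigram 2: (woman garden big)
  Trigram 3: (garden big quiet)
  Trigram 4: (big quiet girl)
  Trigram 5: (quiet girl familiar)
  Trigram 6: (girl familiar sleeps)
  Trigram 7: (familiar sleeps saw)
  Trigram 8: (sleeps saw teacher)
Total word trigrams: 10 - 2 = 8

8


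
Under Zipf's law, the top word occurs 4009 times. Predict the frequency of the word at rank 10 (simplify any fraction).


Zipf's law: freq(rank) = f1 / rank
f1 = 4009, rank = 10
freq = 4009 / 10
GCD(4009, 10) = 1
Simplified: 4009/10

4009/10


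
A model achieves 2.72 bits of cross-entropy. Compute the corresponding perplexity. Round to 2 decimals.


Perplexity formula: PP = 2^H
H = 2.72
PP = 2^2.72
Decompose: 2^2.72 = 2^2 * 2^0.72
2^2 = 4, 2^0.72 ~ 1.6471820
PP ~ 4 * 1.6471820 = 6.5887280
Rounded to 2 decimals: 6.59

6.59


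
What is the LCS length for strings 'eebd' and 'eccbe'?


DP table for LCS of 'eebd' and 'eccbe':
       e  c  c  b  e
    0  0  0  0  0  0
  e 0  1  1  1  1  1
  e 0  1  1  1  1  2
  b 0  1  1  1  2  2
  d 0  1  1  1  2  2
LCS: 'ee'
LCS length = 2

2


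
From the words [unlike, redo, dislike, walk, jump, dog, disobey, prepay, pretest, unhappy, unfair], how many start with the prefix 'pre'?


Checking each word for prefix 'pre':
  'unlike' -> no (count: 0)
  'redo' -> no (count: 0)
  'dislike' -> no (count: 0)
  'walk' -> no (count: 0)
  'jump' -> no (count: 0)
  'dog' -> no (count: 0)
  'disobey' -> no (count: 0)
  'prepay' -> YES, starts with 'pre' (count: 1)
  'pretest' -> YES, starts with 'pre' (count: 2)
  'unhappy' -> no (count: 2)
  'unfair' -> no (count: 2)
Total with prefix 'pre': 2

2


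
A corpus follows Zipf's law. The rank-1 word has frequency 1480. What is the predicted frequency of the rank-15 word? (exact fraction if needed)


Zipf's law: freq(rank) = f1 / rank
f1 = 1480, rank = 15
freq = 1480 / 15
GCD(1480, 15) = 5
Simplified: 296/3

296/3


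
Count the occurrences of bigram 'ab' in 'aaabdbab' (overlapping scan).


Scanning 'aaabdbab' for bigram 'ab':
  Position 0: 'aa' -> no
  Position 1: 'aa' -> no
  Position 2: 'ab' -> MATCH
  Position 3: 'bd' -> no
  Position 4: 'db' -> no
  Position 5: 'ba' -> no
  Position 6: 'ab' -> MATCH
Total matches: 2

2


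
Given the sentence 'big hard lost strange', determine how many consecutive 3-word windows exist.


Word trigrams from [4] words:
  Trigram 1: (big hard lost)
  Trigram 2: (hard lost strange)
Total word trigrams: 4 - 2 = 2

2


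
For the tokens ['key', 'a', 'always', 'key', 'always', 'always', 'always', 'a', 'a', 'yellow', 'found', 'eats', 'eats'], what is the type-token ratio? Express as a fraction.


Tokens: 13
Unique types: ('a', 'always', 'eats', 'found', 'key', 'yellow') = 6
TTR = 6/13
Already in lowest terms.

6/13


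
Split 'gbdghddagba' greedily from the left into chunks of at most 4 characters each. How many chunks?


'gbdghddagba' has 11 characters.
Chunking with max size 4:
  Chunk 1: 'gbdg' (positions 0-3)
  Chunk 2: 'hdda' (positions 4-7)
  Chunk 3: 'gba' (positions 8-10)
Total chunks: ceil(11 / 4) = 3

3


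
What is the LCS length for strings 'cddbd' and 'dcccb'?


DP table for LCS of 'cddbd' and 'dcccb':
       d  c  c  c  b
    0  0  0  0  0  0
  c 0  0  1  1  1  1
  d 0  1  1  1  1  1
  d 0  1  1  1  1  1
  b 0  1  1  1  1  2
  d 0  1  1  1  1  2
LCS: 'cb'
LCS length = 2

2


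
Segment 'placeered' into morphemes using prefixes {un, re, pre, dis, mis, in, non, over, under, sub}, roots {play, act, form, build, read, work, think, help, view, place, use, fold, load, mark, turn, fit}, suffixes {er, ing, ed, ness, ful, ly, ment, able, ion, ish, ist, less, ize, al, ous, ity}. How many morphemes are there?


Segmenting 'placeered' against the inventory:
  'place' -> root (morpheme 1)
  'er' -> suffix (morpheme 2)
  'ed' -> suffix (morpheme 3)
Total morphemes: 3

3


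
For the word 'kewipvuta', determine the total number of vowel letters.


Scanning each character of 'kewipvuta':
  Position 1: 'k' -> consonant (running count: 0)
  Position 2: 'e' -> vowel (running count: 1)
  Position 3: 'w' -> consonant (running count: 1)
  Position 4: 'i' -> vowel (running count: 2)
  Position 5: 'p' -> consonant (running count: 2)
  Position 6: 'v' -> consonant (running count: 2)
  Position 7: 'u' -> vowel (running count: 3)
  Position 8: 't' -> consonant (running count: 3)
  Position 9: 'a' -> vowel (running count: 4)
Total vowels: 4

4


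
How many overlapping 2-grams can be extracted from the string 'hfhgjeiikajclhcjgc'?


String 'hfhgjeiikajclhcjgc' has length L = 18.
Number of overlapping n-grams = L - n + 1
Substituting: 18 - 2 + 1 = 17

17


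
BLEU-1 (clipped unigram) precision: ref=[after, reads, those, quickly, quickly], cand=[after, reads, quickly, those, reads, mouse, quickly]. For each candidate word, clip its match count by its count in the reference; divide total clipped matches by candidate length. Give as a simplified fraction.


Reference word counts: {'after': 1, 'quickly': 2, 'reads': 1, 'those': 1}
Checking each candidate word (with clipping):
  'after' -> in reference (ref count 1, used 1/1) -> match (matches: 1)
  'reads' -> in reference (ref count 1, used 1/1) -> match (matches: 2)
  'quickly' -> in reference (ref count 2, used 1/2) -> match (matches: 3)
  'those' -> in reference (ref count 1, used 1/1) -> match (matches: 4)
  'reads' -> ref count 1 already used up (1/1) -> clipped, no match (matches: 4)
  'mouse' -> not in reference -> no match (matches: 4)
  'quickly' -> in reference (ref count 2, used 2/2) -> match (matches: 5)
Clipped matches: 5, Candidate length: 7
Precision = 5/7

5/7


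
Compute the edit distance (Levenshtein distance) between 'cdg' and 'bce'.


Building DP table for s1='cdg' (len 3) and s2='bce' (len 3):
       b  c  e
    0  1  2  3
  c 1  1  1  2
  d 2  2  2  2
  g 3  3  3  3
Edit distance = dp[3][3] = 3

3


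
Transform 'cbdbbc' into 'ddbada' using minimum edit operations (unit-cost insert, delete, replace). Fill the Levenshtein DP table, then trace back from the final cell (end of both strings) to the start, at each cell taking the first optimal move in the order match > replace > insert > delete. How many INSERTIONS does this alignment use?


Edit distance = 5. Backtracking from cell (6, 6) with preference match > replace > insert > delete,
then listing the resulting alignment 'cbdbbc' -> 'ddbada' left to right:
  Step 1: delete 'c'
  Step 2: replace b->d
  Step 3: keep 'd'
  Step 4: keep 'b'
  Step 5: insert 'a' [insertion #1]
  Step 6: replace b->d
  Step 7: replace c->a
Total insertions: 1

1


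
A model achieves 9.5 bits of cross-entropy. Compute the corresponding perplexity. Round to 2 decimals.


Perplexity formula: PP = 2^H
H = 9.5
PP = 2^9.5
Decompose: 2^9.5 = 2^9 * 2^0.5 = 2^9 * sqrt(2)
2^9 = 512, sqrt(2) ~ 1.4142136
PP ~ 512 * 1.4142136 = 724.0773632
Rounded to 2 decimals: 724.08

724.08


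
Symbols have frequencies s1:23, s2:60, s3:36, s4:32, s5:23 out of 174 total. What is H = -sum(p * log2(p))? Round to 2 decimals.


Computing entropy H = -sum(p_i * log2(p_i)):
  s1: p = 23/174 = 0.1322, -p*log2(p) = 0.3859
  s2: p = 60/174 = 0.3448, -p*log2(p) = 0.5297
  s3: p = 36/174 = 0.2069, -p*log2(p) = 0.4703
  s4: p = 32/174 = 0.1839, -p*log2(p) = 0.4493
  s5: p = 23/174 = 0.1322, -p*log2(p) = 0.3859
H = sum of terms = 2.2211
Rounded to 2 decimals: 2.22

2.22


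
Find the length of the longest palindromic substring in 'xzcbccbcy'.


Scanning 'xzcbccbcy' for palindromic substrings.
Substring at positions 2-7: 'cbccbc'.
Check: reverse('cbccbc') = 'cbccbc' -> palindrome confirmed.
Neighbouring characters ('z' / 'y') break symmetry, so it cannot extend further.
No longer palindromic substring exists; longest length = 6

6


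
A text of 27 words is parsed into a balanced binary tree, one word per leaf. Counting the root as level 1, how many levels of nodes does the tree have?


In a balanced binary tree with n leaves the deepest leaf is ceil(log2(n)) edges below the root,
so counting node levels inclusive of root and leaves gives ceil(log2(n)) + 1 levels.
log2(27) = 4.7549
ceil(4.7549) = 5
levels = 5 + 1 = 6

6


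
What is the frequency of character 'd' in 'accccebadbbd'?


Scanning 'accccebadbbd' for 'd':
  Position 8: 'd' -> MATCH (count: 1)
  Position 11: 'd' -> MATCH (count: 2)
Total occurrences of 'd': 2

2


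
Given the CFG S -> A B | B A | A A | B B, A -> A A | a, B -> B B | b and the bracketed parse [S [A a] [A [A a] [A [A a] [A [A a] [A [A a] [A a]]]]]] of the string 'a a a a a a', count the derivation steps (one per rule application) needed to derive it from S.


Every bracketed nonterminal node [X ...] in the tree is produced by exactly one rule application.
Reading the tree off as a leftmost derivation:
  Step 1: S  =>  A A   (applied S -> A A)
  Step 2: A A  =>  a A   (applied A -> a)
  Step 3: a A  =>  a A A   (applied A -> A A)
  Step 4: a A A  =>  a a A   (applied A -> a)
  Step 5: a a A  =>  a a A A   (applied A -> A A)
  Step 6: a a A A  =>  a a a A   (applied A -> a)
  Step 7: a a a A  =>  a a a A A   (applied A -> A A)
  Step 8: a a a A A  =>  a a a a A   (applied A -> a)
  Step 9: a a a a A  =>  a a a a A A   (applied A -> A A)
  Step 10: a a a a A A  =>  a a a a a A   (applied A -> a)
  Step 11: a a a a a A  =>  a a a a a a   (applied A -> a)
Final yield: a a a a a a
Total rewrite steps: 11

11


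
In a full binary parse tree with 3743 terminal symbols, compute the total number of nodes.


Leaf nodes (terminals): 3743
Internal nodes = n - 1 = 3743 - 1 = 3742
Total = leaves + internal = 3743 + 3742 = 7485

7485


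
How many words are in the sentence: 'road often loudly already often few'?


Counting words by splitting on spaces:
  Word 1: 'road'
  Word 2: 'often'
  Word 3: 'loudly'
  Word 4: 'already'
  Word 5: 'often'
  Word 6: 'few'
Total words: 6

6


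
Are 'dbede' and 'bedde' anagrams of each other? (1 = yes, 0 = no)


Sort characters of 'dbede': 'bddee'
Sort characters of 'bedde': 'bddee'
Sorted forms match -> they ARE anagrams
Result: 1

1


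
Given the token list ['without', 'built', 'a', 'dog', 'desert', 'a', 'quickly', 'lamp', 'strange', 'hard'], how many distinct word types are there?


Listing all tokens and tracking unique types:
  Token 1: 'without' -> NEW (unique so far: 1)
  Token 2: 'built' -> NEW (unique so far: 2)
  Token 3: 'a' -> NEW (unique so far: 3)
  Token 4: 'dog' -> NEW (unique so far: 4)
  Token 5: 'desert' -> NEW (unique so far: 5)
  Token 6: 'a' -> duplicate (unique so far: 5)
  Token 7: 'quickly' -> NEW (unique so far: 6)
  Token 8: 'lamp' -> NEW (unique so far: 7)
  Token 9: 'strange' -> NEW (unique so far: 8)
  Token 10: 'hard' -> NEW (unique so far: 9)
Unique types: ('a', 'built', 'desert', 'dog', 'hard', 'lamp', 'quickly', 'strange', 'without')
Vocabulary size: 9

9


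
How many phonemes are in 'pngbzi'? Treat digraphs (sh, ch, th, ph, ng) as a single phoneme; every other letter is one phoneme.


Parsing 'pngbzi' greedily, digraphs first:
  'p' -> consonant phoneme (phonemes so far: 1)
  'ng' -> digraph (1 consonant phoneme) (phonemes so far: 2)
  'b' -> consonant phoneme (phonemes so far: 3)
  'z' -> consonant phoneme (phonemes so far: 4)
  'i' -> vowel phoneme (phonemes so far: 5)
Total phonemes: 5

5


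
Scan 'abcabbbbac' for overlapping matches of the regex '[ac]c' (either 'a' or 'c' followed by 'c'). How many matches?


Pattern: [ac]c means either 'a' or 'c' followed by 'c'.
Scanning 'abcabbbbac' position-by-position:
  Pos 0: window 'ab' -> no
  Pos 1: window 'bc' -> no
  Pos 2: window 'ca' -> no
  Pos 3: window 'ab' -> no
  Pos 4: window 'bb' -> no
  Pos 5: window 'bb' -> no
  Pos 6: window 'bb' -> no
  Pos 7: window 'ba' -> no
  Pos 8: window 'ac' -> MATCH
  Pos 9: window 'c' -> no
Total matches: 1

1


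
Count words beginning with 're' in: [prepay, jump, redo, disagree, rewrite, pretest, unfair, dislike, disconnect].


Checking each word for prefix 're':
  'prepay' -> no (count: 0)
  'jump' -> no (count: 0)
  'redo' -> YES, starts with 're' (count: 1)
  'disagree' -> no (count: 1)
  'rewrite' -> YES, starts with 're' (count: 2)
  'pretest' -> no (count: 2)
  'unfair' -> no (count: 2)
  'dislike' -> no (count: 2)
  'disconnect' -> no (count: 2)
Total with prefix 're': 2

2


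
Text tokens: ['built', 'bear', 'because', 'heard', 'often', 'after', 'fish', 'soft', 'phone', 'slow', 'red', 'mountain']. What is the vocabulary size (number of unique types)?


Listing all tokens and tracking unique types:
  Token 1: 'built' -> NEW (unique so far: 1)
  Token 2: 'bear' -> NEW (unique so far: 2)
  Token 3: 'because' -> NEW (unique so far: 3)
  Token 4: 'heard' -> NEW (unique so far: 4)
  Token 5: 'often' -> NEW (unique so far: 5)
  Token 6: 'after' -> NEW (unique so far: 6)
  Token 7: 'fish' -> NEW (unique so far: 7)
  Token 8: 'soft' -> NEW (unique so far: 8)
  Token 9: 'phone' -> NEW (unique so far: 9)
  Token 10: 'slow' -> NEW (unique so far: 10)
  Token 11: 'red' -> NEW (unique so far: 11)
  Token 12: 'mountain' -> NEW (unique so far: 12)
Unique types: ('after', 'bear', 'because', 'built', 'fish', 'heard', 'mountain', 'often', 'phone', 'red', 'slow', 'soft')
Vocabulary size: 12

12
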